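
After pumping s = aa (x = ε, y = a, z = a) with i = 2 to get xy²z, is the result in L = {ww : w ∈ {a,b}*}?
No

xy²z = ε · aa · a = aaa.
aaa has odd length 3, so it cannot be written as ww and is not in L.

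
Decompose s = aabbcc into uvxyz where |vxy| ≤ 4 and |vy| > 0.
u='a', v='a', x='bb', y='c', z='c'

For s = aabbcc with pumping length p = 4:

One valid decomposition:
- u = 'a'
- v = 'a'
- x = 'bb'
- y = 'c'
- z = 'c'

Verification:
- uvxyz = 'a' + 'a' + 'bb' + 'c' + 'c' = aabbcc ✓
- |vxy| = |'abbc'| = 4 ≤ 4 ✓
- |vy| = |'ac'| = 2 > 0 ✓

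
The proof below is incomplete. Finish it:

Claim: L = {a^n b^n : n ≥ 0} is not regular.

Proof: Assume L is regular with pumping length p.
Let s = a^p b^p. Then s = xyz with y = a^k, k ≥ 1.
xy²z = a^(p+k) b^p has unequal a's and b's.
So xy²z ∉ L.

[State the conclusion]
This contradicts the pumping lemma for regular languages,
which guarantees xy^i z ∈ L for all i ≥ 0.

Since our assumption that L is regular leads to a contradiction,
we conclude that L = {a^n b^n : n ≥ 0} is NOT regular. ∎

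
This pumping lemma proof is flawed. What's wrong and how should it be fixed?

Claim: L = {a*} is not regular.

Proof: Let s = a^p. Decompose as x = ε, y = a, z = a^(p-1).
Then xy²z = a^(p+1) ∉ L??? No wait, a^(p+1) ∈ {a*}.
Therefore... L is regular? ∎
Error: The proof attempts to show a*  is not regular, but a* IS regular!

Correction: a* is a regular language (recognized by a simple DFA with one accepting state and self-loop on 'a'). The pumping lemma can only prove non-regularity, not regularity. For regular languages, pumping always works.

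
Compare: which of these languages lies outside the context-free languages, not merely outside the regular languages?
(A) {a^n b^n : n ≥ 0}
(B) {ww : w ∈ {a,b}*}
(B) {ww : w ∈ {a,b}*}

(B) {ww : w ∈ {a,b}*} requires the CFL pumping lemma.

- {a^n b^n : n ≥ 0} is context-free (but not regular)
  • Can be shown non-regular with the regular pumping lemma
  • After pumping, the number of a's and b's become unequal

- {ww : w ∈ {a,b}*} is NOT context-free
  • Requires the CFL pumping lemma to prove
  • Cannot verify equality of two arbitrary substrings

The CFL pumping lemma is "stronger" in that it can prove non-membership
in the larger class of context-free languages.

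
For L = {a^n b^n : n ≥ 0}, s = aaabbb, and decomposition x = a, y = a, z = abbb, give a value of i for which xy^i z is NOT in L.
i = 2

xy²z = a · aa · abbb = aaaabbb; aaaabbb has 4 a's and 3 b's; 4 ≠ 3, so it is not in L.
(Other choices also work, e.g. i = 0, 3; only i = 1 is guaranteed to stay in L since xy¹z = s.)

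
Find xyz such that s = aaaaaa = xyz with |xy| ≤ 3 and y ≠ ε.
x = '', y = 'aaa', z = 'aaa'

For s = aaaaaa and p = 3, one valid decomposition is:
- x = '' (length 0)
- y = 'aaa' (length 3)
- z = 'aaa' (length 3)

Verification:
- xyz = '' + 'aaa' + 'aaa' = aaaaaa ✓
- |xy| = 3 ≤ 3 ✓
- |y| = 3 > 0 ✓

All pumping lemma constraints are satisfied.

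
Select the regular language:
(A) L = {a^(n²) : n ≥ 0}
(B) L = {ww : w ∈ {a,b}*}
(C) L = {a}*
(C) {a}*

(C) L = {a}* is regular.

This can be recognized by a finite automaton (DFA/NFA).
Regular expressions like {a}* define regular languages.

The other choices are not regular:
- {a^(n²) : n ≥ 0}: After pumping, length is no longer a perfect square
- {ww : w ∈ {a,b}*}: After pumping, the two halves no longer match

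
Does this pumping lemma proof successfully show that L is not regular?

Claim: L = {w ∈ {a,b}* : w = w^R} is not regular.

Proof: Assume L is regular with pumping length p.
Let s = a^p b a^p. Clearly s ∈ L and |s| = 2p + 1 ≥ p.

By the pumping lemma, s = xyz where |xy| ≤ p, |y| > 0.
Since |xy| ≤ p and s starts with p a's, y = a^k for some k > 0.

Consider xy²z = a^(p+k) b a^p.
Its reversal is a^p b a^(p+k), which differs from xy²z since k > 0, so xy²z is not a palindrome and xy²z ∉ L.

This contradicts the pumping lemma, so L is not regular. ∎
The proof is correct.

This proof is valid because:
1. s = a^p b a^p is in L and is chosen in terms of p, so |s| ≥ p holds for every p
2. The decomposition analysis is correct: |xy| ≤ p forces y to lie inside the leading a's
3. The contradiction is valid: a^(p+k) b a^p has more a's before the b than after it, so it is not a palindrome
4. The conclusion follows logically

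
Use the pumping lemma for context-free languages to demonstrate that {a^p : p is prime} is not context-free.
Assume for contradiction that L is context-free, and let p ≥ 1 be the pumping length given by the pumping lemma for CFLs.
Choose a prime q with q ≥ p and let s = a^q. Then s ∈ L and |s| = q ≥ p.
By the CFL pumping lemma, s = uvxyz for some u, v, x, y, z with |vxy| ≤ p, |vy| ≥ 1, and uv^i xy^i z ∈ L for every i ≥ 0.
All symbols are a's, so only lengths matter: let k = |vy|, with 1 ≤ k ≤ p. Then |uv^i xy^i z| = q + (i − 1)k.

Take i = q + 1: the length is q + qk = q(k + 1).
Both factors satisfy q ≥ 2 and k + 1 ≥ 2, so q(k + 1) is composite and uv^(q+1) xy^(q+1) z ∉ L.

This contradicts the CFL pumping lemma, which requires uv^i xy^i z ∈ L for all i ≥ 0.
Hence L = {a^p : p is prime} is not context-free. ∎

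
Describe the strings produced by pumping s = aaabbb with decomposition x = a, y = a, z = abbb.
{xy^i z : i ≥ 0} = {a^(2+i) b^3 : i ≥ 0} = {aabbb, aaabbb, aaaabbb, ...}

With x = a, y = a, z = abbb: Starting with aaabbb and pumping the second 'a', we get strings with 2+i a's followed by 3 b's for i = 0, 1, 2, ...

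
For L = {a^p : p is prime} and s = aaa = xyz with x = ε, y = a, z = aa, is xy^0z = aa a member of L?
Yes

xy⁰z = ε · ε · aa = aa.
aa has length 2, which is prime, so it is in L.
(A single pumped string landing in L is not a contradiction by itself; a non-regularity proof needs some i for which xy^i z ∉ L, for every admissible decomposition.)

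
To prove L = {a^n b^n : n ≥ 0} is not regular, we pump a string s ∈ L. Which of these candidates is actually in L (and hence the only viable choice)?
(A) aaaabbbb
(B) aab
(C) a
(A) aaaabbbb

The pumping lemma is applied to a string s that lies in L, so first check membership of each option:
- (A) aaaabbbb = a^4 b^4 has equal counts (4 = 4), so it is in L ✓
- (B) aab has 2 a's and 1 b's; 2 ≠ 1, so it is not in L ✗
- (C) a has 1 a's and 0 b's; 1 ≠ 0, so it is not in L ✗

Only (A) aaaabbbb is in L, so it is the only candidate that could play the role of s.
(In a complete proof one picks s in terms of the pumping length p so that |s| ≥ p is guaranteed; a fixed string like aaaabbbb illustrates the shape of such an s.)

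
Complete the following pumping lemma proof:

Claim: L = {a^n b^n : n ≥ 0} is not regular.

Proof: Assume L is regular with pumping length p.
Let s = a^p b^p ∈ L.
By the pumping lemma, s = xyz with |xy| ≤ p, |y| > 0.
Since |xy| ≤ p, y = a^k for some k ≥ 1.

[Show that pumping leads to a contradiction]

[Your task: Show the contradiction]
Consider xy²z = a^(p+k) b^p.

Since k ≥ 1, we have p + k > p.
So xy²z has more a's than b's: (p+k) a's vs p b's.
This means xy²z ∉ L because a^n b^n requires equal counts.

This contradicts the pumping lemma which states xy²z ∈ L.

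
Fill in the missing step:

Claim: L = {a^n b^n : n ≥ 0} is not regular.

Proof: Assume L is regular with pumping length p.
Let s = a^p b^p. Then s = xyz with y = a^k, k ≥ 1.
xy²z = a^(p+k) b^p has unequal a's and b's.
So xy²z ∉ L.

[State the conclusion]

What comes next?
This contradicts the pumping lemma for regular languages,
which guarantees xy^i z ∈ L for all i ≥ 0.

Since our assumption that L is regular leads to a contradiction,
we conclude that L = {a^n b^n : n ≥ 0} is NOT regular. ∎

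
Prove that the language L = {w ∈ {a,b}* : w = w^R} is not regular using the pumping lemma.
Assume for contradiction that L is regular, and let p ≥ 1 be the pumping length given by the pumping lemma.
Choose s = a^p b a^p. Then s ∈ L (it reads the same in both directions) and |s| = 2p + 1 ≥ p.
By the pumping lemma, s = xyz for some x, y, z with |xy| ≤ p, |y| ≥ 1, and xy^i z ∈ L for every i ≥ 0.
Since |xy| ≤ p and the first p symbols of s are all a's, y = a^k for some k with 1 ≤ k ≤ p.

Take i = 2: xy²z = a^(p + k) b a^p.
Its reversal is a^p b a^(p + k). These differ because the block of a's before the unique b has length p + k in one and p in the other, and p + k ≠ p since k ≥ 1. So xy²z is not a palindrome, i.e. xy²z ∉ L.

This contradicts the pumping lemma, which requires xy^i z ∈ L for all i ≥ 0.
Hence L = {w ∈ {a,b}* : w = w^R} is not regular. ∎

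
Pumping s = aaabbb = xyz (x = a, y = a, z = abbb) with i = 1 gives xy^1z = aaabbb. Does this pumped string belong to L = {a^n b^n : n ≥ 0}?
Yes

xy¹z = a · a · abbb = aaabbb.
aaabbb = a^3 b^3 has equal counts (3 = 3), so it is in L.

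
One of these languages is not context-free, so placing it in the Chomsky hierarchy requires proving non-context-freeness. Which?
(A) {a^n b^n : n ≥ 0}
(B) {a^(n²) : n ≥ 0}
(B) {a^(n²) : n ≥ 0}

(B) {a^(n²) : n ≥ 0} requires the CFL pumping lemma.

- {a^n b^n : n ≥ 0} is context-free (but not regular)
  • Can be shown non-regular with the regular pumping lemma
  • After pumping, the number of a's and b's become unequal

- {a^(n²) : n ≥ 0} is NOT context-free
  • Requires the CFL pumping lemma to prove
  • Gaps between squares grow unboundedly

The CFL pumping lemma is "stronger" in that it can prove non-membership
in the larger class of context-free languages.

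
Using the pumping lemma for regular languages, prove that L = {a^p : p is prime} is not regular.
Assume for contradiction that L is regular, and let p ≥ 1 be the pumping length given by the pumping lemma.
Choose a prime q with q ≥ p (one exists because there are infinitely many primes) and let s = a^q. Then s ∈ L and |s| = q ≥ p.
By the pumping lemma, s = xyz for some x, y, z with |xy| ≤ p, |y| ≥ 1, and xy^i z ∈ L for every i ≥ 0.
Here y = a^k for some k with 1 ≤ k ≤ p, and xy^i z = a^(q + (i − 1)k) for every i ≥ 0.

Take i = q + 1: |xy^(q+1) z| = q + qk = q(k + 1).
Both factors satisfy q ≥ 2 and k + 1 ≥ 2, so q(k + 1) is composite, and xy^(q+1) z ∉ L.

This contradicts the pumping lemma, which requires xy^i z ∈ L for all i ≥ 0.
Hence L = {a^p : p is prime} is not regular. ∎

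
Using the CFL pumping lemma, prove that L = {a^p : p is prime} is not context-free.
Assume for contradiction that L is context-free, and let p ≥ 1 be the pumping length given by the pumping lemma for CFLs.
Choose a prime q with q ≥ p and let s = a^q. Then s ∈ L and |s| = q ≥ p.
By the CFL pumping lemma, s = uvxyz for some u, v, x, y, z with |vxy| ≤ p, |vy| ≥ 1, and uv^i xy^i z ∈ L for every i ≥ 0.
All symbols are a's, so only lengths matter: let k = |vy|, with 1 ≤ k ≤ p. Then |uv^i xy^i z| = q + (i − 1)k.

Take i = q + 1: the length is q + qk = q(k + 1).
Both factors satisfy q ≥ 2 and k + 1 ≥ 2, so q(k + 1) is composite and uv^(q+1) xy^(q+1) z ∉ L.

This contradicts the CFL pumping lemma, which requires uv^i xy^i z ∈ L for all i ≥ 0.
Hence L = {a^p : p is prime} is not context-free. ∎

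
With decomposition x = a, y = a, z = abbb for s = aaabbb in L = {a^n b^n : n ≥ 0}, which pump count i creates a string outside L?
i = 2

xy²z = a · aa · abbb = aaaabbb; aaaabbb has 4 a's and 3 b's; 4 ≠ 3, so it is not in L.
(Other choices also work, e.g. i = 0, 3; only i = 1 is guaranteed to stay in L since xy¹z = s.)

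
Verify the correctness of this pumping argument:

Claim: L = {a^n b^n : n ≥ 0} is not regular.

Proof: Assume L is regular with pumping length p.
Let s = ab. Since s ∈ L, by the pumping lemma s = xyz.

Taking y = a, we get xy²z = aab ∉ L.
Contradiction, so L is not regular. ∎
The proof is INCORRECT.

Error: The string s = ab may be shorter than p.
The pumping lemma only applies to strings with |s| ≥ p, and p is not under our control.
We must choose s in terms of p, e.g. s = a^p b^p, to ensure |s| ≥ p.
(The proof also fixes one particular y; a valid argument must handle every decomposition with |xy| ≤ p and |y| ≥ 1 — for s = a^p b^p this forces y = a^k, and then xy²z = a^(p+k) b^p ∉ L.)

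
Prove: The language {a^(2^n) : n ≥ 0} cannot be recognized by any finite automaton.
Assume for contradiction that L is regular, and let p ≥ 1 be the pumping length given by the pumping lemma.
Choose s = a^(2^p). Then s ∈ L and |s| = 2^p ≥ p.
By the pumping lemma, s = xyz for some x, y, z with |xy| ≤ p, |y| ≥ 1, and xy^i z ∈ L for every i ≥ 0.
Here y = a^k for some k with 1 ≤ k ≤ |xy| ≤ p, and p < 2^p.

Take i = 2: |xy²z| = 2^p + k.
Now 2^p < 2^p + k ≤ 2^p + p < 2^p + 2^p = 2^(p+1).
So |xy²z| lies strictly between the consecutive powers of two 2^p and 2^(p+1), hence is not a power of 2, and xy²z ∉ L.

This contradicts the pumping lemma, which requires xy^i z ∈ L for all i ≥ 0.
Hence L = {a^(2^n) : n ≥ 0} is not regular. ∎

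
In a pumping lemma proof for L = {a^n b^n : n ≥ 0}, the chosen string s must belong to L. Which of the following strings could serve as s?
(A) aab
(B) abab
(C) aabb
(C) aabb

The pumping lemma is applied to a string s that lies in L, so first check membership of each option:
- (A) aab has 2 a's and 1 b's; 2 ≠ 1, so it is not in L ✗
- (B) abab has an a after a b, so it is not of the form a^n b^n and is not in L ✗
- (C) aabb = a^2 b^2 has equal counts (2 = 2), so it is in L ✓

Only (C) aabb is in L, so it is the only candidate that could play the role of s.
(In a complete proof one picks s in terms of the pumping length p so that |s| ≥ p is guaranteed; a fixed string like aabb illustrates the shape of such an s.)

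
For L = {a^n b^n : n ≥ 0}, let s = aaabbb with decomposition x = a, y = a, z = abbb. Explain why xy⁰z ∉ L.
xy⁰z = aabbb ∉ L

Pumping with i = 0 replaces y = a by y⁰ = ε:
- Original: s = xyz = aaabbb; aaabbb = a^3 b^3 has equal counts (3 = 3), so it is in L
- Pumped: xy⁰z = a · ε · abbb = aabbb
- aabbb has 2 a's and 3 b's; 2 ≠ 3, so it is not in L

The pumping lemma would require xy⁰z ∈ L, so this decomposition yields a contradiction.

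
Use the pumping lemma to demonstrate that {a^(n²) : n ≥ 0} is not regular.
Assume for contradiction that L is regular, and let p ≥ 1 be the pumping length given by the pumping lemma.
Choose s = a^(p²). Then s ∈ L and |s| = p² ≥ p.
By the pumping lemma, s = xyz for some x, y, z with |xy| ≤ p, |y| ≥ 1, and xy^i z ∈ L for every i ≥ 0.
Here y = a^k for some k with 1 ≤ k ≤ |xy| ≤ p.

Take i = 2: |xy²z| = p² + k.
Now p² < p² + k ≤ p² + p < p² + 2p + 1 = (p + 1)².
So |xy²z| lies strictly between the consecutive squares p² and (p + 1)², hence is not a perfect square, and xy²z ∉ L.

This contradicts the pumping lemma, which requires xy^i z ∈ L for all i ≥ 0.
Hence L = {a^(n²) : n ≥ 0} is not regular. ∎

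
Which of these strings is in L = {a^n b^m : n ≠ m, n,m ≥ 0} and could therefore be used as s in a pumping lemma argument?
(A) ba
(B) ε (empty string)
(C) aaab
(C) aaab

The pumping lemma is applied to a string s that lies in L, so first check membership of each option:
- (A) ba has an a after a b, so it is not of the form a^n b^m and is not in L ✗
- (B) ε = a^0 b^0 has n = m = 0, so it is not in L ✗
- (C) aaab = a^3 b^1 with 3 ≠ 1, so it is in L ✓

Only (C) aaab is in L, so it is the only candidate that could play the role of s.
(In a complete proof one picks s in terms of the pumping length p so that |s| ≥ p is guaranteed; a fixed string like aaab illustrates the shape of such an s.)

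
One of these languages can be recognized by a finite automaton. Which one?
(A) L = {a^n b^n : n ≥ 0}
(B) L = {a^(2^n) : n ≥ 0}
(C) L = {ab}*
(C) {ab}*

(C) L = {ab}* is regular.

This can be recognized by a finite automaton (DFA/NFA).
Regular expressions like {ab}* define regular languages.

The other choices are not regular:
- {a^n b^n : n ≥ 0}: After pumping, the number of a's and b's become unequal
- {a^(2^n) : n ≥ 0}: After pumping, length is no longer a power of 2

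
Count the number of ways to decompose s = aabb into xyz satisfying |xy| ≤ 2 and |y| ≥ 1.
3

For s = 'aabb' with pumping length p = 2:

Constraints: |xy| ≤ 2, |y| > 0

Valid decompositions (|xy| ≤ p, |y| ≥ 1):
  • x='', y='a', z='abb'
  • x='a', y='a', z='bb'
  • x='', y='aa', z='bb'

Total count: 3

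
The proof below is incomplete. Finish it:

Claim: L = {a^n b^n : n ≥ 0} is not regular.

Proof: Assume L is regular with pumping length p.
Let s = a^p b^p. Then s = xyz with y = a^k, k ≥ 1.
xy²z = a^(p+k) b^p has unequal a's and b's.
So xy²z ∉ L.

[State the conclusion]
This contradicts the pumping lemma for regular languages,
which guarantees xy^i z ∈ L for all i ≥ 0.

Since our assumption that L is regular leads to a contradiction,
we conclude that L = {a^n b^n : n ≥ 0} is NOT regular. ∎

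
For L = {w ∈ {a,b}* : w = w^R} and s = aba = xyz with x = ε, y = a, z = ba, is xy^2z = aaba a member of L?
No

xy²z = ε · aa · ba = aaba.
aaba reversed is abaa ≠ aaba, so it is not a palindrome and is not in L.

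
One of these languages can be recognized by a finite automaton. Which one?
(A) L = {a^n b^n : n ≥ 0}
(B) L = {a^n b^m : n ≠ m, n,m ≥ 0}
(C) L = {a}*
(C) {a}*

(C) L = {a}* is regular.

This can be recognized by a finite automaton (DFA/NFA).
Regular expressions like {a}* define regular languages.

The other choices are not regular:
- {a^n b^n : n ≥ 0}: After pumping, the number of a's and b's become unequal
- {a^n b^m : n ≠ m, n,m ≥ 0}: After pumping a's, we can make n = m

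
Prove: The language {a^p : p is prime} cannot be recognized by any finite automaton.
Assume for contradiction that L is regular, and let p ≥ 1 be the pumping length given by the pumping lemma.
Choose a prime q with q ≥ p (one exists because there are infinitely many primes) and let s = a^q. Then s ∈ L and |s| = q ≥ p.
By the pumping lemma, s = xyz for some x, y, z with |xy| ≤ p, |y| ≥ 1, and xy^i z ∈ L for every i ≥ 0.
Here y = a^k for some k with 1 ≤ k ≤ p, and xy^i z = a^(q + (i − 1)k) for every i ≥ 0.

Take i = q + 1: |xy^(q+1) z| = q + qk = q(k + 1).
Both factors satisfy q ≥ 2 and k + 1 ≥ 2, so q(k + 1) is composite, and xy^(q+1) z ∉ L.

This contradicts the pumping lemma, which requires xy^i z ∈ L for all i ≥ 0.
Hence L = {a^p : p is prime} is not regular. ∎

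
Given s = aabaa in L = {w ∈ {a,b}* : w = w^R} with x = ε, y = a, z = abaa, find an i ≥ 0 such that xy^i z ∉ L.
i = 0

xy⁰z = ε · ε · abaa = abaa; abaa reversed is aaba ≠ abaa, so it is not a palindrome and is not in L.
(Other choices also work, e.g. i = 2, 3; only i = 1 is guaranteed to stay in L since xy¹z = s.)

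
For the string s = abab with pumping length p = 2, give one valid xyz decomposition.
x = '', y = 'a', z = 'bab'

For s = abab and p = 2, one valid decomposition is:
- x = '' (length 0)
- y = 'a' (length 1)
- z = 'bab' (length 3)

Verification:
- xyz = '' + 'a' + 'bab' = abab ✓
- |xy| = 1 ≤ 2 ✓
- |y| = 1 > 0 ✓

All pumping lemma constraints are satisfied.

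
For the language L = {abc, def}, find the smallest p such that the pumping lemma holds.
p = 4

For a finite language L, the pumping lemma holds vacuously if p > max|s| for s ∈ L.

The longest string in L = {abc, def} has length 3.
If p = 4, then no string s ∈ L has |s| ≥ p, so the condition is vacuously true.

The minimum pumping length is p = 4.

Why no smaller p works: for any p ≤ 3, the longest string s ∈ L has |s| = 3 ≥ p, so it would
have to be pumpable; but pumping up (i = 2, 3, ...) produces ever longer strings, which cannot all lie in the
finite language L. So the pumping property fails for every p ≤ 3.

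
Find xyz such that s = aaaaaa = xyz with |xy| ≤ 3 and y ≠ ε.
x = 'a', y = 'aa', z = 'aaa'

For s = aaaaaa and p = 3, one valid decomposition is:
- x = 'a' (length 1)
- y = 'aa' (length 2)
- z = 'aaa' (length 3)

Verification:
- xyz = 'a' + 'aa' + 'aaa' = aaaaaa ✓
- |xy| = 3 ≤ 3 ✓
- |y| = 2 > 0 ✓

All pumping lemma constraints are satisfied.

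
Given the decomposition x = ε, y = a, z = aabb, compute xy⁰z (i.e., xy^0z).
aabb

Given x = '', y = 'a', z = 'aabb' and i = 0:

xy^0z = x + y·y·...·y (0 times) + z
       = '' + 'a'^0 + 'aabb'
       = '' + '' + 'aabb'
       = 'aabb'

The pumped string is 'aabb' with length 4.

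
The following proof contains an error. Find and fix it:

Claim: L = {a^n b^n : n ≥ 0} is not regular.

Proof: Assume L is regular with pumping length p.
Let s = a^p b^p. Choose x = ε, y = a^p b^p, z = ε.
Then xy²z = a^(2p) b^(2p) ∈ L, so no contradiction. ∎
Error: The decomposition violates |xy| ≤ p. With y = a^p b^p, |xy| = |y| = 2p > p. (The proof also miscomputes xy²z, which would be a^p b^p a^p b^p rather than a^(2p) b^(2p), and it wrongly treats one harmless decomposition as settling the matter — the prover does not get to choose the decomposition.)

Correction: The pumping lemma requires |xy| ≤ p, and the argument must handle every decomposition satisfying |xy| ≤ p, |y| ≥ 1. Since s starts with p a's, any such y consists only of a's, say y = a^k with k ≥ 1. Then xy²z = a^(p+k) b^p has unequal numbers of a's and b's, so xy²z ∉ L — the required contradiction.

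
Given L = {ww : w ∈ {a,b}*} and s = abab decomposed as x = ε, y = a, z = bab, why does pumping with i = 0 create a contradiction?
xy⁰z = bab ∉ L

Pumping with i = 0 replaces y = a by y⁰ = ε:
- Original: s = xyz = abab; abab splits into halves ab · ab, which are equal, so it is in L (w = ab)
- Pumped: xy⁰z = ε · ε · bab = bab
- bab has odd length 3, so it cannot be written as ww and is not in L

The pumping lemma would require xy⁰z ∈ L, so this decomposition yields a contradiction.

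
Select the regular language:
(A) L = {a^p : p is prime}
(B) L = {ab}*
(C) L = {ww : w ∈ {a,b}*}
(B) {ab}*

(B) L = {ab}* is regular.

This can be recognized by a finite automaton (DFA/NFA).
Regular expressions like {ab}* define regular languages.

The other choices are not regular:
- {ww : w ∈ {a,b}*}: After pumping, the two halves no longer match
- {a^p : p is prime}: After pumping, the length becomes composite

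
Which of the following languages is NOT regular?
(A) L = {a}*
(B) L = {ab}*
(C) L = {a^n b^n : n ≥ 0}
(C) {a^n b^n : n ≥ 0}

(C) L = {a^n b^n : n ≥ 0} is NOT regular.

The pumping lemma can be used to prove this:
After pumping, the number of a's and b's become unequal

The other languages are regular because they can be recognized by finite automata.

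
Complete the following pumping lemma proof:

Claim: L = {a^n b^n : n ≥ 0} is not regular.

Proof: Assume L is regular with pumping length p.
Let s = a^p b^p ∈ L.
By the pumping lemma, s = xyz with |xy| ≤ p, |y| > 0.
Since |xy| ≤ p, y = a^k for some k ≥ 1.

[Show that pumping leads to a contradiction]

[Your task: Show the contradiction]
Consider xy²z = a^(p+k) b^p.

Since k ≥ 1, we have p + k > p.
So xy²z has more a's than b's: (p+k) a's vs p b's.
This means xy²z ∉ L because a^n b^n requires equal counts.

This contradicts the pumping lemma which states xy²z ∈ L.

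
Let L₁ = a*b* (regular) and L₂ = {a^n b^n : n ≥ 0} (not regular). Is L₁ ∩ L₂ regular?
No — L₁ ∩ L₂ is not regular.

Every string a^n b^n already lies in a*b*, so L₁ ∩ L₂ = {a^n b^n : n ≥ 0} = L₂ itself, which is the standard non-regular language (pump s = a^p b^p).

Note that the bare facts "L₁ regular, L₂ non-regular" do not settle the question by themselves: the closure of regular languages under ∪, ∩, complement and difference applies only when BOTH operands are regular. With a non-regular operand the result can come out regular or non-regular depending on the specific languages, so one has to work out L₁ ∩ L₂ for this particular pair, as above.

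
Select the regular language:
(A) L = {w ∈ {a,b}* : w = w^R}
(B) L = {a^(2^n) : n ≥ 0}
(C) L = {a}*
(C) {a}*

(C) L = {a}* is regular.

This can be recognized by a finite automaton (DFA/NFA).
Regular expressions like {a}* define regular languages.

The other choices are not regular:
- {a^(2^n) : n ≥ 0}: After pumping, length is no longer a power of 2
- {w ∈ {a,b}* : w = w^R}: After pumping, the string is no longer symmetric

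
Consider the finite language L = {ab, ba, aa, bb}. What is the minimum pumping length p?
p = 3

For a finite language L, the pumping lemma holds vacuously if p > max|s| for s ∈ L.

The longest string in L = {ab, ba, aa, bb} has length 2.
If p = 3, then no string s ∈ L has |s| ≥ p, so the condition is vacuously true.

The minimum pumping length is p = 3.

Why no smaller p works: for any p ≤ 2, the longest string s ∈ L has |s| = 2 ≥ p, so it would
have to be pumpable; but pumping up (i = 2, 3, ...) produces ever longer strings, which cannot all lie in the
finite language L. So the pumping property fails for every p ≤ 2.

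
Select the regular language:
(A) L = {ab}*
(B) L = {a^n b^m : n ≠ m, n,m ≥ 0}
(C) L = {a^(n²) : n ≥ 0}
(A) {ab}*

(A) L = {ab}* is regular.

This can be recognized by a finite automaton (DFA/NFA).
Regular expressions like {ab}* define regular languages.

The other choices are not regular:
- {a^(n²) : n ≥ 0}: After pumping, length is no longer a perfect square
- {a^n b^m : n ≠ m, n,m ≥ 0}: After pumping a's, we can make n = m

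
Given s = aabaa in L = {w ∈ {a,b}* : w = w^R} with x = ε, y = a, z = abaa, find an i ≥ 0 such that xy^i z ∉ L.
i = 0

xy⁰z = ε · ε · abaa = abaa; abaa reversed is aaba ≠ abaa, so it is not a palindrome and is not in L.
(Other choices also work, e.g. i = 2, 3; only i = 1 is guaranteed to stay in L since xy¹z = s.)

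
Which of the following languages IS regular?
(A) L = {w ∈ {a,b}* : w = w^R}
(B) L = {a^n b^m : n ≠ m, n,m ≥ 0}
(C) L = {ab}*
(C) {ab}*

(C) L = {ab}* is regular.

This can be recognized by a finite automaton (DFA/NFA).
Regular expressions like {ab}* define regular languages.

The other choices are not regular:
- {a^n b^m : n ≠ m, n,m ≥ 0}: After pumping a's, we can make n = m
- {w ∈ {a,b}* : w = w^R}: After pumping, the string is no longer symmetric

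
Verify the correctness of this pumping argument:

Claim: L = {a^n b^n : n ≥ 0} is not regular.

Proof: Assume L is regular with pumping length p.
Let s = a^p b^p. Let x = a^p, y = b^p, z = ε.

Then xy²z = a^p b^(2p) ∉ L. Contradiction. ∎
The proof is INCORRECT.

Error: The decomposition violates |xy| ≤ p.
With x = a^p and y = b^p, we have |xy| = 2p > p.
The pumping lemma requires |xy| ≤ p, so y must be within the first p characters.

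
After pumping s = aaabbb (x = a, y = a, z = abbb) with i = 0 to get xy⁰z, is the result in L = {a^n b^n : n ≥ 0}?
No

xy⁰z = a · ε · abbb = aabbb.
aabbb has 2 a's and 3 b's; 2 ≠ 3, so it is not in L.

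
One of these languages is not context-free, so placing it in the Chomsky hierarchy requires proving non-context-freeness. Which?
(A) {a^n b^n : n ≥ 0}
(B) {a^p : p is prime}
(B) {a^p : p is prime}

(B) {a^p : p is prime} requires the CFL pumping lemma.

- {a^n b^n : n ≥ 0} is context-free (but not regular)
  • Can be shown non-regular with the regular pumping lemma
  • After pumping, the number of a's and b's become unequal

- {a^p : p is prime} is NOT context-free
  • Requires the CFL pumping lemma to prove
  • The CFL pumping lemma also fails because prime gaps are unbounded

The CFL pumping lemma is "stronger" in that it can prove non-membership
in the larger class of context-free languages.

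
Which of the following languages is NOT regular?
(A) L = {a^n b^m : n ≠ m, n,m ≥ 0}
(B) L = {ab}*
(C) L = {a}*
(A) {a^n b^m : n ≠ m, n,m ≥ 0}

(A) L = {a^n b^m : n ≠ m, n,m ≥ 0} is NOT regular.

The pumping lemma can be used to prove this:
After pumping a's, we can make n = m

The other languages are regular because they can be recognized by finite automata.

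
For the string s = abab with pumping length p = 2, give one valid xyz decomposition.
x = '', y = 'ab', z = 'ab'

For s = abab and p = 2, one valid decomposition is:
- x = '' (length 0)
- y = 'ab' (length 2)
- z = 'ab' (length 2)

Verification:
- xyz = '' + 'ab' + 'ab' = abab ✓
- |xy| = 2 ≤ 2 ✓
- |y| = 2 > 0 ✓

All pumping lemma constraints are satisfied.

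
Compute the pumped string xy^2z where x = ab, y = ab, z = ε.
ababab

Given x = 'ab', y = 'ab', z = '' and i = 2:

xy^2z = x + y·y·...·y (2 times) + z
       = 'ab' + 'ab'^2 + ''
       = 'ab' + 'abab' + ''
       = 'ababab'

The pumped string is 'ababab' with length 6.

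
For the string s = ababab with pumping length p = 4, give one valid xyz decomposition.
x = 'a', y = 'b', z = 'abab'

For s = ababab and p = 4, one valid decomposition is:
- x = 'a' (length 1)
- y = 'b' (length 1)
- z = 'abab' (length 4)

Verification:
- xyz = 'a' + 'b' + 'abab' = ababab ✓
- |xy| = 2 ≤ 4 ✓
- |y| = 1 > 0 ✓

All pumping lemma constraints are satisfied.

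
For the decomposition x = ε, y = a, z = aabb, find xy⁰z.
aabb

Given x = '', y = 'a', z = 'aabb' and i = 0:

xy^0z = x + y·y·...·y (0 times) + z
       = '' + 'a'^0 + 'aabb'
       = '' + '' + 'aabb'
       = 'aabb'

The pumped string is 'aabb' with length 4.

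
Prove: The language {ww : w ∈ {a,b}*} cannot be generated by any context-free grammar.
Assume for contradiction that L is context-free, and let p ≥ 1 be the pumping length given by the pumping lemma for CFLs.
Choose s = a^p b^p a^p b^p. Then s ∈ L (take w = a^p b^p) and |s| = 4p ≥ p.
By the CFL pumping lemma, s = uvxyz for some u, v, x, y, z with |vxy| ≤ p, |vy| ≥ 1, and uv^i xy^i z ∈ L for every i ≥ 0.

Write s as four blocks A₁ B₁ A₂ B₂ with A₁ = A₂ = a^p and B₁ = B₂ = b^p. Since |vxy| ≤ p, the window vxy lies inside at most two adjacent blocks. Take i = 0 and let t = uxz, so |t| = 4p − |vy| with 1 ≤ |vy| ≤ p. If |t| is odd, t ∉ L immediately, so assume |vy| is even (hence |vy| ≥ 2) and |t|/2 = 2p − |vy|/2, which satisfies p ≤ |t|/2 ≤ 2p − 1.

Case 1 (vxy inside A₁B₁): t = a^(p−j) b^(p−l) a^p b^p with j + l = |vy|. The second half of t has length < 2p, so it is a suffix of the trailing a^p b^p and ends in b; the first half is a^(p−j) b^(p−l) a^((j+l)/2), which ends in a because (j+l)/2 ≥ 1. The halves differ, so t ∉ L.

Case 2 (vxy inside B₁A₂, straddling the middle): t = a^p b^(p−j) a^(p−l) b^p with j + l = |vy|. If t = ww, then w is a prefix of t of length ≥ p, so w begins with a^p; and w is a suffix of t of length ≥ p, so w ends with b^p. That forces |w| ≥ 2p, contradicting |w| = |t|/2 ≤ 2p − 1. So t ∉ L.

Case 3 (vxy inside A₂B₂): t = a^p b^p a^(p−j) b^(p−l) with j + l = |vy|. The first half of t is a prefix of a^p b^p, so it begins with a; the second half is b^((j+l)/2) a^(p−j) b^(p−l), which begins with b. The halves differ, so t ∉ L.

In every case uv⁰xy⁰z = uxz ∉ L.

This contradicts the CFL pumping lemma, which requires uv^i xy^i z ∈ L for all i ≥ 0.
Hence L = {ww : w ∈ {a,b}*} is not context-free. ∎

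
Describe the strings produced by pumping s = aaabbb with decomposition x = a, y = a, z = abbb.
{xy^i z : i ≥ 0} = {a^(2+i) b^3 : i ≥ 0} = {aabbb, aaabbb, aaaabbb, ...}

With x = a, y = a, z = abbb: Starting with aaabbb and pumping the second 'a', we get strings with 2+i a's followed by 3 b's for i = 0, 1, 2, ...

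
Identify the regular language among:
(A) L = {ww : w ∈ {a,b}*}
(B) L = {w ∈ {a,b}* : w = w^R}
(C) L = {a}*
(C) {a}*

(C) L = {a}* is regular.

This can be recognized by a finite automaton (DFA/NFA).
Regular expressions like {a}* define regular languages.

The other choices are not regular:
- {ww : w ∈ {a,b}*}: After pumping, the two halves no longer match
- {w ∈ {a,b}* : w = w^R}: After pumping, the string is no longer symmetric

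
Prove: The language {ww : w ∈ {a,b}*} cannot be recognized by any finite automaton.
Assume for contradiction that L is regular, and let p ≥ 1 be the pumping length given by the pumping lemma.
Choose s = a^p b a^p b. Then s ∈ L (take w = a^p b) and |s| = 2p + 2 ≥ p.
By the pumping lemma, s = xyz for some x, y, z with |xy| ≤ p, |y| ≥ 1, and xy^i z ∈ L for every i ≥ 0.
Since |xy| ≤ p and the first p symbols of s are all a's, y = a^k for some k with 1 ≤ k ≤ p.

Take i = 2: t = xy²z = a^(p + k) b a^p b.
Suppose t = uu for some string u. The string t contains exactly two b's and ends in b, so u contains exactly one b and ends in b; hence u = a^j b for some j, and uu = a^j b a^j b. Comparing with t = a^(p + k) b a^p b forces j = p + k (first block) and j = p (second block), which is impossible since k ≥ 1. So t ∉ L.

This contradicts the pumping lemma, which requires xy^i z ∈ L for all i ≥ 0.
Hence L = {ww : w ∈ {a,b}*} is not regular. ∎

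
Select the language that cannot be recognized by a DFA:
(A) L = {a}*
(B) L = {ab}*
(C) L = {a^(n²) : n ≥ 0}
(C) {a^(n²) : n ≥ 0}

(C) L = {a^(n²) : n ≥ 0} is NOT regular.

The pumping lemma can be used to prove this:
After pumping, length is no longer a perfect square

The other languages are regular because they can be recognized by finite automata.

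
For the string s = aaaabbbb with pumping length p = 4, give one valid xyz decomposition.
x = 'a', y = 'a', z = 'aabbbb'

For s = aaaabbbb and p = 4, one valid decomposition is:
- x = 'a' (length 1)
- y = 'a' (length 1)
- z = 'aabbbb' (length 6)

Verification:
- xyz = 'a' + 'a' + 'aabbbb' = aaaabbbb ✓
- |xy| = 2 ≤ 4 ✓
- |y| = 1 > 0 ✓

All pumping lemma constraints are satisfied.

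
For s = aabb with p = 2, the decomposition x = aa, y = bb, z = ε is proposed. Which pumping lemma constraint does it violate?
Violated: |xy| ≤ p

The decomposition x = aa, y = bb, z = ε for s = aabb with p = 2
violates the constraint: |xy| ≤ p

|xy| = |aabb| = 4 > 2 = p. The decomposition puts too many characters in xy.

Pumping lemma constraints:
1. xyz = s (decomposition is valid)
2. |xy| ≤ p
3. |y| > 0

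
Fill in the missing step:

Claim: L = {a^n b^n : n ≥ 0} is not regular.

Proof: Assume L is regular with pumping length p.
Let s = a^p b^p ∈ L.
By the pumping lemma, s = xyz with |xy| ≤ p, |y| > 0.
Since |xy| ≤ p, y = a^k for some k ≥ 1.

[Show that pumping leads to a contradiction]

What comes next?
Consider xy²z = a^(p+k) b^p.

Since k ≥ 1, we have p + k > p.
So xy²z has more a's than b's: (p+k) a's vs p b's.
This means xy²z ∉ L because a^n b^n requires equal counts.

This contradicts the pumping lemma which states xy²z ∈ L.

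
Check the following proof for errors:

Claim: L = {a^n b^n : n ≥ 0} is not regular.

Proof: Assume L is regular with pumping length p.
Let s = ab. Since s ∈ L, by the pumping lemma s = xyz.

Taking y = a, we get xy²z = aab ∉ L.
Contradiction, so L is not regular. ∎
The proof is INCORRECT.

Error: The string s = ab may be shorter than p.
The pumping lemma only applies to strings with |s| ≥ p, and p is not under our control.
We must choose s in terms of p, e.g. s = a^p b^p, to ensure |s| ≥ p.
(The proof also fixes one particular y; a valid argument must handle every decomposition with |xy| ≤ p and |y| ≥ 1 — for s = a^p b^p this forces y = a^k, and then xy²z = a^(p+k) b^p ∉ L.)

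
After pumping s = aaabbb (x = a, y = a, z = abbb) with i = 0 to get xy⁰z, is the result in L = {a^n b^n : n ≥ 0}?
No

xy⁰z = a · ε · abbb = aabbb.
aabbb has 2 a's and 3 b's; 2 ≠ 3, so it is not in L.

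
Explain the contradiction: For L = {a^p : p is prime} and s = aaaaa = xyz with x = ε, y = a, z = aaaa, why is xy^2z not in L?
xy²z = aaaaaa ∉ L

Pumping with i = 2 replaces y = a by y² = aa:
- Original: s = xyz = aaaaa; aaaaa has length 5, which is prime, so it is in L
- Pumped: xy²z = ε · aa · aaaa = aaaaaa
- aaaaaa has length 6 = 2 × 3, which is not prime, so it is not in L

The pumping lemma would require xy²z ∈ L, so this decomposition yields a contradiction.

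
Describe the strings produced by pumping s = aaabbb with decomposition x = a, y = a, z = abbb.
{xy^i z : i ≥ 0} = {a^(2+i) b^3 : i ≥ 0} = {aabbb, aaabbb, aaaabbb, ...}

With x = a, y = a, z = abbb: Starting with aaabbb and pumping the second 'a', we get strings with 2+i a's followed by 3 b's for i = 0, 1, 2, ...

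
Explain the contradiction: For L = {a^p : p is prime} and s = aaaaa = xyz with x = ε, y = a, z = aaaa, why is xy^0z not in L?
xy⁰z = aaaa ∉ L

Pumping with i = 0 replaces y = a by y⁰ = ε:
- Original: s = xyz = aaaaa; aaaaa has length 5, which is prime, so it is in L
- Pumped: xy⁰z = ε · ε · aaaa = aaaa
- aaaa has length 4 = 2 × 2, which is not prime, so it is not in L

The pumping lemma would require xy⁰z ∈ L, so this decomposition yields a contradiction.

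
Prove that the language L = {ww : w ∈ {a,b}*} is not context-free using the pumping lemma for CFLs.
Assume for contradiction that L is context-free, and let p ≥ 1 be the pumping length given by the pumping lemma for CFLs.
Choose s = a^p b^p a^p b^p. Then s ∈ L (take w = a^p b^p) and |s| = 4p ≥ p.
By the CFL pumping lemma, s = uvxyz for some u, v, x, y, z with |vxy| ≤ p, |vy| ≥ 1, and uv^i xy^i z ∈ L for every i ≥ 0.

Write s as four blocks A₁ B₁ A₂ B₂ with A₁ = A₂ = a^p and B₁ = B₂ = b^p. Since |vxy| ≤ p, the window vxy lies inside at most two adjacent blocks. Take i = 0 and let t = uxz, so |t| = 4p − |vy| with 1 ≤ |vy| ≤ p. If |t| is odd, t ∉ L immediately, so assume |vy| is even (hence |vy| ≥ 2) and |t|/2 = 2p − |vy|/2, which satisfies p ≤ |t|/2 ≤ 2p − 1.

Case 1 (vxy inside A₁B₁): t = a^(p−j) b^(p−l) a^p b^p with j + l = |vy|. The second half of t has length < 2p, so it is a suffix of the trailing a^p b^p and ends in b; the first half is a^(p−j) b^(p−l) a^((j+l)/2), which ends in a because (j+l)/2 ≥ 1. The halves differ, so t ∉ L.

Case 2 (vxy inside B₁A₂, straddling the middle): t = a^p b^(p−j) a^(p−l) b^p with j + l = |vy|. If t = ww, then w is a prefix of t of length ≥ p, so w begins with a^p; and w is a suffix of t of length ≥ p, so w ends with b^p. That forces |w| ≥ 2p, contradicting |w| = |t|/2 ≤ 2p − 1. So t ∉ L.

Case 3 (vxy inside A₂B₂): t = a^p b^p a^(p−j) b^(p−l) with j + l = |vy|. The first half of t is a prefix of a^p b^p, so it begins with a; the second half is b^((j+l)/2) a^(p−j) b^(p−l), which begins with b. The halves differ, so t ∉ L.

In every case uv⁰xy⁰z = uxz ∉ L.

This contradicts the CFL pumping lemma, which requires uv^i xy^i z ∈ L for all i ≥ 0.
Hence L = {ww : w ∈ {a,b}*} is not context-free. ∎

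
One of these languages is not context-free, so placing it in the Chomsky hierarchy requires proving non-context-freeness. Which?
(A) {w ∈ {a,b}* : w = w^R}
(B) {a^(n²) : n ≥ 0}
(B) {a^(n²) : n ≥ 0}

(B) {a^(n²) : n ≥ 0} requires the CFL pumping lemma.

- {w ∈ {a,b}* : w = w^R} is context-free (but not regular)
  • Can be shown non-regular with the regular pumping lemma
  • After pumping, the string is no longer symmetric

- {a^(n²) : n ≥ 0} is NOT context-free
  • Requires the CFL pumping lemma to prove
  • Gaps between squares grow unboundedly

The CFL pumping lemma is "stronger" in that it can prove non-membership
in the larger class of context-free languages.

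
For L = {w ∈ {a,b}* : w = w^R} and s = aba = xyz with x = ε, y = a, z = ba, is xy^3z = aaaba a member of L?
No

xy³z = ε · aaa · ba = aaaba.
aaaba reversed is abaaa ≠ aaaba, so it is not a palindrome and is not in L.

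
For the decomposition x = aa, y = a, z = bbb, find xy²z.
aaaabbb

Given x = 'aa', y = 'a', z = 'bbb' and i = 2:

xy^2z = x + y·y·...·y (2 times) + z
       = 'aa' + 'a'^2 + 'bbb'
       = 'aa' + 'aa' + 'bbb'
       = 'aaaabbb'

The pumped string is 'aaaabbb' with length 7.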